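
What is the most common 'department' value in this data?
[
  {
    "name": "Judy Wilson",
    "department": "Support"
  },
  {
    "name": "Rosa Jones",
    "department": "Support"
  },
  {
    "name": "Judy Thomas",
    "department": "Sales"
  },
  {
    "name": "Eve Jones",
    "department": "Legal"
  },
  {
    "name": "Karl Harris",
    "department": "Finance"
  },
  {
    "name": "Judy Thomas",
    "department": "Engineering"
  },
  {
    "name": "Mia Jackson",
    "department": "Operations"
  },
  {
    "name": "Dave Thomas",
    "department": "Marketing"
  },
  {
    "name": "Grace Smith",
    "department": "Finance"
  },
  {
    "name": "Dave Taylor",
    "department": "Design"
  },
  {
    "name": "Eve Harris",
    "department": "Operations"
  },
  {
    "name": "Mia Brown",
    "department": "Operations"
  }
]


Counting 'department' values across 12 records:

  Operations: 3 ###
  Support: 2 ##
  Finance: 2 ##
  Sales: 1 #
  Legal: 1 #
  Engineering: 1 #
  Marketing: 1 #
  Design: 1 #

Most common: Operations (3 times)

Operations (3 times)


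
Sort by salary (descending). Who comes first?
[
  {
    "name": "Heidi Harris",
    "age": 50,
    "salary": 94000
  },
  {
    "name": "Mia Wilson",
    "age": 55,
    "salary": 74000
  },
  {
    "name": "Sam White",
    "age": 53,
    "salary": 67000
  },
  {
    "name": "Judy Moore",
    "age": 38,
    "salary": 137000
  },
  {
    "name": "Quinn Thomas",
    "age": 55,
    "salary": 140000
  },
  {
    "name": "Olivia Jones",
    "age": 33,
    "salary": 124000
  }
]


Sort by: salary (descending)

Sorted order:
  1. Quinn Thomas (salary = 140000)
  2. Judy Moore (salary = 137000)
  3. Olivia Jones (salary = 124000)
  4. Heidi Harris (salary = 94000)
  5. Mia Wilson (salary = 74000)
  6. Sam White (salary = 67000)

First: Quinn Thomas

Quinn Thomas


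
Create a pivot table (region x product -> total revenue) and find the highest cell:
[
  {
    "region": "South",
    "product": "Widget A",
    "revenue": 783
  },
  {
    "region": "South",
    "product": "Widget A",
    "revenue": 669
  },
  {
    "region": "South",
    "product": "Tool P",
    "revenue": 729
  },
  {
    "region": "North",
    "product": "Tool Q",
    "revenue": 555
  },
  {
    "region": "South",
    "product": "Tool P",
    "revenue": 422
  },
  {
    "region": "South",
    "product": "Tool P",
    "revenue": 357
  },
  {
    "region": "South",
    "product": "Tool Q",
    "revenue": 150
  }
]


Pivot: region (rows) x product (columns) -> total revenue

     Tool P        Tool Q        Widget A    
North            0           555             0  
South         1508           150          1452  

Highest: South / Tool P = $1508

South / Tool P = $1508


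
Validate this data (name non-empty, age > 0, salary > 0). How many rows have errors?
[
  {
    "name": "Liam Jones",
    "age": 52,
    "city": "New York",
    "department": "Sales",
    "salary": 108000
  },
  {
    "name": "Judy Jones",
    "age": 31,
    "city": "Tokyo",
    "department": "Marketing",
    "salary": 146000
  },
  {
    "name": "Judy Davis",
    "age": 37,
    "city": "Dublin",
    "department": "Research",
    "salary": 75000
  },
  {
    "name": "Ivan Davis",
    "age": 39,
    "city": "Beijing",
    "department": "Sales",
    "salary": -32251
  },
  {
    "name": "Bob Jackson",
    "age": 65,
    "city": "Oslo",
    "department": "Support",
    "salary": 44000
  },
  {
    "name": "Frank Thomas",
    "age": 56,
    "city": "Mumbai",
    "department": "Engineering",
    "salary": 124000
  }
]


Validating 6 records:
Rules: name non-empty, age > 0, salary > 0

  Row 1 (Liam Jones): OK
  Row 2 (Judy Jones): OK
  Row 3 (Judy Davis): OK
  Row 4 (Ivan Davis): negative salary: -32251
  Row 5 (Bob Jackson): OK
  Row 6 (Frank Thomas): OK

Total errors: 1

1 errors


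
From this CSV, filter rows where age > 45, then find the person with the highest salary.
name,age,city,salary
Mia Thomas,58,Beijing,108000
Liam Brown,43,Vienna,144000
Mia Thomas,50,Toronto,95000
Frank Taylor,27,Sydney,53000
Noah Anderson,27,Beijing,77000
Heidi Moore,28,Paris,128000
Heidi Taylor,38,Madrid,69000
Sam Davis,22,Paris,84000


Filter: age > 45
Sort by: salary (descending)

Filtered records (2):
  Mia Thomas, age 58, salary $108000
  Mia Thomas, age 50, salary $95000

Highest salary: Mia Thomas ($108000)

Mia Thomas


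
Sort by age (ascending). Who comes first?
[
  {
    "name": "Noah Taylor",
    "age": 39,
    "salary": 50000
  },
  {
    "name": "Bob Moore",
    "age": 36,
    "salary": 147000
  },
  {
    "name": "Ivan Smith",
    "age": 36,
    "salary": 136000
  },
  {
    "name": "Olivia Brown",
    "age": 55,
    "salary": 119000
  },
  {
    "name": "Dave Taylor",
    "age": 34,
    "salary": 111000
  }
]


Sort by: age (ascending)

Sorted order:
  1. Dave Taylor (age = 34)
  2. Bob Moore (age = 36)
  3. Ivan Smith (age = 36)
  4. Noah Taylor (age = 39)
  5. Olivia Brown (age = 55)

First: Dave Taylor

Dave Taylor


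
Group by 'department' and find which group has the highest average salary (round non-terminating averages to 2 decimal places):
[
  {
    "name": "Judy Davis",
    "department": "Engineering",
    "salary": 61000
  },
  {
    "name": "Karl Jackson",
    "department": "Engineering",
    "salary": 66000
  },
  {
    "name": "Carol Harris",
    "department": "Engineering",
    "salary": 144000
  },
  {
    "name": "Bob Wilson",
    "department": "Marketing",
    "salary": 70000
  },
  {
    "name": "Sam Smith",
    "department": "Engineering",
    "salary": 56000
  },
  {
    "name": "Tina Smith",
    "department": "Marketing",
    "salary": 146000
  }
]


Group by: department

Groups:
  Engineering: 4 people, avg salary = 327000/4 = $81750
  Marketing: 2 people, avg salary = 216000/2 = $108000

Highest average salary: Marketing ($108000)

Marketing ($108000)


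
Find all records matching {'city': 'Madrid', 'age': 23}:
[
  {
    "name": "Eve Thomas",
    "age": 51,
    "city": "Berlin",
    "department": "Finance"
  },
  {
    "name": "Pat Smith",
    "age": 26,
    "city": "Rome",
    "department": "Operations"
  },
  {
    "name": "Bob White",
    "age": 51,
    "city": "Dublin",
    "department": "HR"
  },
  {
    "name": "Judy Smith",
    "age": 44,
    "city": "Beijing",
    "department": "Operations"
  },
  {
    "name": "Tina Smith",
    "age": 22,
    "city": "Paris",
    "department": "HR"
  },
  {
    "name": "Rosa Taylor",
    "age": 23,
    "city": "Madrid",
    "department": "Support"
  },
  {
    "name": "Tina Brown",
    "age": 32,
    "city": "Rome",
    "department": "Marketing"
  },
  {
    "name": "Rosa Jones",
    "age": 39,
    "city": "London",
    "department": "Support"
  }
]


Search criteria: {'city': 'Madrid', 'age': 23}

Checking 8 records:
  Eve Thomas: {city: Berlin, age: 51}
  Pat Smith: {city: Rome, age: 26}
  Bob White: {city: Dublin, age: 51}
  Judy Smith: {city: Beijing, age: 44}
  Tina Smith: {city: Paris, age: 22}
  Rosa Taylor: {city: Madrid, age: 23} <-- MATCH
  Tina Brown: {city: Rome, age: 32}
  Rosa Jones: {city: London, age: 39}

Matches: ["Rosa Taylor"]

["Rosa Taylor"]


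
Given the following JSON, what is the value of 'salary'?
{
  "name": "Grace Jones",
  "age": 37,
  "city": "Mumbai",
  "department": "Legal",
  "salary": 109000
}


Looking up field 'salary'
Value: 109000

109000


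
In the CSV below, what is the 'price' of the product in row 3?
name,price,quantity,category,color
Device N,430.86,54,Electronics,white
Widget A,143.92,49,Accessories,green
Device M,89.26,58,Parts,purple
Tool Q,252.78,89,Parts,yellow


Query: Row 3 ('Device M'), column 'price'
Value: 89.26

89.26


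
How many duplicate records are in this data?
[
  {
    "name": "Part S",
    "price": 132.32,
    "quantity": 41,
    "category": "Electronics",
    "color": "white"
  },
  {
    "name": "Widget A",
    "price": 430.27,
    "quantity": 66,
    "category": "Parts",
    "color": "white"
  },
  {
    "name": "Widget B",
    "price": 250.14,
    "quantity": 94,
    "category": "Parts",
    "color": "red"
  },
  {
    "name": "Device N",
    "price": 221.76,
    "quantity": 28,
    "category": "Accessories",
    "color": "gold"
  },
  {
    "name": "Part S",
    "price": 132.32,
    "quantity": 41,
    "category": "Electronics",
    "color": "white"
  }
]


Checking 5 records for duplicates:

  Row 1: Part S ($132.32, qty 41)
  Row 2: Widget A ($430.27, qty 66)
  Row 3: Widget B ($250.14, qty 94)
  Row 4: Device N ($221.76, qty 28)
  Row 5: Part S ($132.32, qty 41) <-- DUPLICATE

Duplicates found: 1
Unique records: 4

1 duplicates, 4 unique


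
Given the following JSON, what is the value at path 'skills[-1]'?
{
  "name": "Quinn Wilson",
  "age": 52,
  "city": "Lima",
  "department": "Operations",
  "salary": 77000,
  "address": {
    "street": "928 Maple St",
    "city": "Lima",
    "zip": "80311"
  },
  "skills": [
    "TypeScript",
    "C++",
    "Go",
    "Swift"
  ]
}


Query: skills[-1]
Path: skills -> last element
Value: Swift

Swift


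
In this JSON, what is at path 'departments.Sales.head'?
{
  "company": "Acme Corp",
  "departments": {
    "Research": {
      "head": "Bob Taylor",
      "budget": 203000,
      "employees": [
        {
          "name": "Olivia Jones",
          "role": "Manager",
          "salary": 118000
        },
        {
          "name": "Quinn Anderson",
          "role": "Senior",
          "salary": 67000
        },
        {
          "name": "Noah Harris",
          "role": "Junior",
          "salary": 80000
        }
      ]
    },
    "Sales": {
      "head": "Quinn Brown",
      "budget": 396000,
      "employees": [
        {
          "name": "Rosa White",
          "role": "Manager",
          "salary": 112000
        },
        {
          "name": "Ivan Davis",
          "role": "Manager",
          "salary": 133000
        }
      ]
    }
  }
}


Path: departments.Sales.head

Navigate:
  -> departments
  -> Sales
  -> head = 'Quinn Brown'

Quinn Brown


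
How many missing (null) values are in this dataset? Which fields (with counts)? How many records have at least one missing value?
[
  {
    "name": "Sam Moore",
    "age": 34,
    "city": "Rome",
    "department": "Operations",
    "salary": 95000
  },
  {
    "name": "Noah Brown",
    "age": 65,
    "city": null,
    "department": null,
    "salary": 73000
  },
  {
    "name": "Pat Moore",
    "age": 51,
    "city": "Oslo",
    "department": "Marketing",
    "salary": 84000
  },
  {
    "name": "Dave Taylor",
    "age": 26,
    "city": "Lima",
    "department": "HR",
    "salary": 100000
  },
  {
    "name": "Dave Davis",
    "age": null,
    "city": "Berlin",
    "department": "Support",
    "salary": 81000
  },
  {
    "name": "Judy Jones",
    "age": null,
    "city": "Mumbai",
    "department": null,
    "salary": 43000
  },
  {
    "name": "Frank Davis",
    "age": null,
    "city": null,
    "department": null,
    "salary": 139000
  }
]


Checking for missing (null) values in 7 records:

  Sam Moore: complete
  Noah Brown: city, department
  Pat Moore: complete
  Dave Taylor: complete
  Dave Davis: age
  Judy Jones: age, department
  Frank Davis: age, city, department

Per field:
  name: 0 missing
  age: 3 missing
  city: 2 missing
  department: 3 missing
  salary: 0 missing

Total missing values: 8
Records with any missing: 4

8 missing values (age: 3, city: 2, department: 3); 4 incomplete records


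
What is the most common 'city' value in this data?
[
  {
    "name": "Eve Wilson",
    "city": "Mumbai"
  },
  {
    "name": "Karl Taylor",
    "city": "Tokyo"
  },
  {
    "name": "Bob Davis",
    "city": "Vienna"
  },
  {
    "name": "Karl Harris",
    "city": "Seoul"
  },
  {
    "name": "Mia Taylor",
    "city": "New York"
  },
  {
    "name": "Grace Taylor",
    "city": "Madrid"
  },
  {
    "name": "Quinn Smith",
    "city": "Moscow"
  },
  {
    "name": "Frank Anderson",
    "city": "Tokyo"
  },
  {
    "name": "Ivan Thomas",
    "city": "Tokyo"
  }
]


Counting 'city' values across 9 records:

  Tokyo: 3 ###
  Mumbai: 1 #
  Vienna: 1 #
  Seoul: 1 #
  New York: 1 #
  Madrid: 1 #
  Moscow: 1 #

Most common: Tokyo (3 times)

Tokyo (3 times)


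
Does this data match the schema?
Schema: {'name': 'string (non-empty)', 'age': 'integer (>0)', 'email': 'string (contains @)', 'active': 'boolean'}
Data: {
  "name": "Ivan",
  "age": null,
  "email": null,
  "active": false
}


Validating each field against schema:
  name: OK (non-empty string)
  age: FAIL (null is not an integer)
  email: FAIL (null is not a string)
  active: OK (boolean)

Result: INVALID (2 errors: age, email)

INVALID (2 errors: age, email)


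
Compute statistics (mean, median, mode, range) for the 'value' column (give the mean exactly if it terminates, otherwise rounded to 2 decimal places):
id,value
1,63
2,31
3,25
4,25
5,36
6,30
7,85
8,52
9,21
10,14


Data: [63, 31, 25, 25, 36, 30, 85, 52, 21, 14]
Count: 10
Sum: 382
Mean: 382/10 = 38.2
Sorted: [14, 21, 25, 25, 30, 31, 36, 52, 63, 85]
Median: 30.5
Mode: 25 (2 times)
Range: 85 - 14 = 71
Min: 14, Max: 85

mean=38.2, median=30.5, mode=25, range=71


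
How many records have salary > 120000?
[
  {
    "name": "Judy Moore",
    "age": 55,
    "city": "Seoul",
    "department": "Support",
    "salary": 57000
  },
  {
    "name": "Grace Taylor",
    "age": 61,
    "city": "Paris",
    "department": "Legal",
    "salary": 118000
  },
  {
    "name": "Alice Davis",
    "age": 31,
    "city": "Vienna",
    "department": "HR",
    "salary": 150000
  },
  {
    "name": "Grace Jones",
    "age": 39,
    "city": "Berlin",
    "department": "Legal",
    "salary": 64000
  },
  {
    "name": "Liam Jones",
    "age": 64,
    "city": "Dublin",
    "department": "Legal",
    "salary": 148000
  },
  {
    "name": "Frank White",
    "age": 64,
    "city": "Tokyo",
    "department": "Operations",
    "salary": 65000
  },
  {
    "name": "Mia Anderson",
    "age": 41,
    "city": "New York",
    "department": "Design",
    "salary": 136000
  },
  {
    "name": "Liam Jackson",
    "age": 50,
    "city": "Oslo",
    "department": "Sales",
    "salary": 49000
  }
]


Data: 8 records
Condition: salary > 120000

Checking each record:
  Judy Moore: 57000
  Grace Taylor: 118000
  Alice Davis: 150000 MATCH
  Grace Jones: 64000
  Liam Jones: 148000 MATCH
  Frank White: 65000
  Mia Anderson: 136000 MATCH
  Liam Jackson: 49000

Count: 3

3


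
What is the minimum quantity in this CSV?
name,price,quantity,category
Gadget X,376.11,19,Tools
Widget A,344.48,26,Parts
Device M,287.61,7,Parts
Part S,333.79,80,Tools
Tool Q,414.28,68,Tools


Computing minimum quantity:
Values: [19, 26, 7, 80, 68]
Min = 7

7


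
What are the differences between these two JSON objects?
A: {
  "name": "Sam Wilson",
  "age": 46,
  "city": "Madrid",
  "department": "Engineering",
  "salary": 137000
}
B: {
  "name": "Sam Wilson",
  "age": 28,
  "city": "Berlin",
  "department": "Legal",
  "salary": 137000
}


Comparing each field (in key order):
  name: same
  age: DIFFERENT
  city: DIFFERENT
  department: DIFFERENT
  salary: same
Differences:
  age: 46 -> 28
  city: Madrid -> Berlin
  department: Engineering -> Legal

3 field(s) changed

3 changes: age, city, department


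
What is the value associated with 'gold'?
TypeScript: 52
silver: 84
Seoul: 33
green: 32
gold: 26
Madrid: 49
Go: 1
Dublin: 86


Looking up key 'gold'
Value: 26

26


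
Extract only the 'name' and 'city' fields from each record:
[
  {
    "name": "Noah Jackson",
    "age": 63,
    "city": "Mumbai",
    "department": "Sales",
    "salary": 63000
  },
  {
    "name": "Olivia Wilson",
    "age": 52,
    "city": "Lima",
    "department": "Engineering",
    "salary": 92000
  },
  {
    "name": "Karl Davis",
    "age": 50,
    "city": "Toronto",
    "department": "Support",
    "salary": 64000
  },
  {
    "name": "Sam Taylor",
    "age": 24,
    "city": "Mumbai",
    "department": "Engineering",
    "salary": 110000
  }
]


Original: 4 records with fields: name, age, city, department, salary
Keep: ['name', 'city']
Drop: ['age', 'department', 'salary']
Result: 4 records, 2 fields each

[
  {
    "name": "Noah Jackson",
    "city": "Mumbai"
  },
  {
    "name": "Olivia Wilson",
    "city": "Lima"
  },
  {
    "name": "Karl Davis",
    "city": "Toronto"
  },
  {
    "name": "Sam Taylor",
    "city": "Mumbai"
  }
]


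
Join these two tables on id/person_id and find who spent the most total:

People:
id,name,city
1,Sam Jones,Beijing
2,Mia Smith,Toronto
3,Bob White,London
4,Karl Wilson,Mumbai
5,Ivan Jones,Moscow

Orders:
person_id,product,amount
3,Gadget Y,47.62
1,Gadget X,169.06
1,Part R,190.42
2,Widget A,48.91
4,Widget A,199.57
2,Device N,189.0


Join on: people.id = orders.person_id

Joined rows:
  Bob White (London) bought Gadget Y for $47.62
  Sam Jones (Beijing) bought Gadget X for $169.06
  Sam Jones (Beijing) bought Part R for $190.42
  Mia Smith (Toronto) bought Widget A for $48.91
  Karl Wilson (Mumbai) bought Widget A for $199.57
  Mia Smith (Toronto) bought Device N for $189.0

Total per person:
  Sam Jones: $359.48
  Mia Smith: $237.91
  Karl Wilson: $199.57
  Bob White: $47.62

Top spender: Sam Jones ($359.48)

Sam Jones ($359.48)


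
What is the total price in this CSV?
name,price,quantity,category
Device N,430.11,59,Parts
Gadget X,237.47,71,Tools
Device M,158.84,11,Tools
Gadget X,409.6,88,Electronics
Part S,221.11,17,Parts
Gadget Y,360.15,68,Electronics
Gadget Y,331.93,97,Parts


Computing total price:
Values: [430.11, 237.47, 158.84, 409.6, 221.11, 360.15, 331.93]
Sum = 2149.21

2149.21


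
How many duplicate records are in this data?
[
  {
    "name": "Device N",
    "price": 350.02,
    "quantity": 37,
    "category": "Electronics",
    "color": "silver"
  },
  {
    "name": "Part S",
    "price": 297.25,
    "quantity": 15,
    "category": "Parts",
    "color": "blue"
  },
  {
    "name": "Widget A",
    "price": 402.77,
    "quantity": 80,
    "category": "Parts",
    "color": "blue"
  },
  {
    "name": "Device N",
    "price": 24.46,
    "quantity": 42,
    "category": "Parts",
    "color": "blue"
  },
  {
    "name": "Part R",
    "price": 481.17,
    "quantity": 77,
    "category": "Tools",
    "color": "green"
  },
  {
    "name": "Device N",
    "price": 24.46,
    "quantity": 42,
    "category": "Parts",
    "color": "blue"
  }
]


Checking 6 records for duplicates:

  Row 1: Device N ($350.02, qty 37)
  Row 2: Part S ($297.25, qty 15)
  Row 3: Widget A ($402.77, qty 80)
  Row 4: Device N ($24.46, qty 42)
  Row 5: Part R ($481.17, qty 77)
  Row 6: Device N ($24.46, qty 42) <-- DUPLICATE

Duplicates found: 1
Unique records: 5

1 duplicates, 5 unique


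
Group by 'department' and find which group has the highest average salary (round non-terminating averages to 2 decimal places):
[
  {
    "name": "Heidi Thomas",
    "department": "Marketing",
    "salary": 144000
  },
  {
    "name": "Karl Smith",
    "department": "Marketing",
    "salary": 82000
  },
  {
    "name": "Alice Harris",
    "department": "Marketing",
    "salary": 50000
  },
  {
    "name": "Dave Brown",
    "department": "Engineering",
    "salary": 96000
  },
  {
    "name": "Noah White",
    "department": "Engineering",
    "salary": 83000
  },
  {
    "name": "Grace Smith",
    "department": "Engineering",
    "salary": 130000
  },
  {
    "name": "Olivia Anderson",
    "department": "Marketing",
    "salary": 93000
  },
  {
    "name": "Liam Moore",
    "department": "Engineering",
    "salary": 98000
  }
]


Group by: department

Groups:
  Engineering: 4 people, avg salary = 407000/4 = $101750
  Marketing: 4 people, avg salary = 369000/4 = $92250

Highest average salary: Engineering ($101750)

Engineering ($101750)


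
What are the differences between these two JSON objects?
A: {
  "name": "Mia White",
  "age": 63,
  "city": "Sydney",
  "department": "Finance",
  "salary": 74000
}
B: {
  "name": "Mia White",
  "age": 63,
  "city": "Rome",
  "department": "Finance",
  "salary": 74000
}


Comparing each field (in key order):
  name: same
  age: same
  city: DIFFERENT
  department: same
  salary: same
Differences:
  city: Sydney -> Rome

1 field(s) changed

1 change: city


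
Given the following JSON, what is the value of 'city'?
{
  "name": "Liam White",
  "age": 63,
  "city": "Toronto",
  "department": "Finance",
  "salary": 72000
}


Looking up field 'city'
Value: Toronto

Toronto


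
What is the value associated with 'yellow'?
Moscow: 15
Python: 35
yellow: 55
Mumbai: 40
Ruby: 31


Looking up key 'yellow'
Value: 55

55


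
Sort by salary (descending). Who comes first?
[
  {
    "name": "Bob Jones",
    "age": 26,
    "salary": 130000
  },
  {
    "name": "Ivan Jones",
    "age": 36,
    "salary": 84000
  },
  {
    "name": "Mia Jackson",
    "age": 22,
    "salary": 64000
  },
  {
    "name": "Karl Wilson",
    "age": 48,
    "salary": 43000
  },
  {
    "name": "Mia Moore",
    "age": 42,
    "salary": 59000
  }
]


Sort by: salary (descending)

Sorted order:
  1. Bob Jones (salary = 130000)
  2. Ivan Jones (salary = 84000)
  3. Mia Jackson (salary = 64000)
  4. Mia Moore (salary = 59000)
  5. Karl Wilson (salary = 43000)

First: Bob Jones

Bob Jones


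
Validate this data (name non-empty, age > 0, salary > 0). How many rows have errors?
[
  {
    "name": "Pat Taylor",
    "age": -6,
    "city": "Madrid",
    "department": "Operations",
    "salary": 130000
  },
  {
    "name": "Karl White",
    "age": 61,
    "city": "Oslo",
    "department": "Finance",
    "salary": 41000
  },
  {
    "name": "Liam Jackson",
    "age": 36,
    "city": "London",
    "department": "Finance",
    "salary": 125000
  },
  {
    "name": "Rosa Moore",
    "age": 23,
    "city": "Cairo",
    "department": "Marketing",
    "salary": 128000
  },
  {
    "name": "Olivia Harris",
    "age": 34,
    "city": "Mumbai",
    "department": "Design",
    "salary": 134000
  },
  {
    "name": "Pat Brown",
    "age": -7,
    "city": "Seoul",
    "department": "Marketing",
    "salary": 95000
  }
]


Validating 6 records:
Rules: name non-empty, age > 0, salary > 0

  Row 1 (Pat Taylor): negative age: -6
  Row 2 (Karl White): OK
  Row 3 (Liam Jackson): OK
  Row 4 (Rosa Moore): OK
  Row 5 (Olivia Harris): OK
  Row 6 (Pat Brown): negative age: -7

Total errors: 2

2 errors


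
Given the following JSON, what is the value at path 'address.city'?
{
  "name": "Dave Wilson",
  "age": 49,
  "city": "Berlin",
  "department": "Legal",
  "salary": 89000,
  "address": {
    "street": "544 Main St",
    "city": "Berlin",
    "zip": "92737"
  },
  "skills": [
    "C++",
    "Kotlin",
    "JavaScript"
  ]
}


Query: address.city
Path: address -> city
Value: Berlin

Berlin


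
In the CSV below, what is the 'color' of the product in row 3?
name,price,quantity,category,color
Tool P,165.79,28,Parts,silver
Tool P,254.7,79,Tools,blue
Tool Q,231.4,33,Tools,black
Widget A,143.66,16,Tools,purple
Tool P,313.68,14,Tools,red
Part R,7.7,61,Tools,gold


Query: Row 3 ('Tool Q'), column 'color'
Value: black

black


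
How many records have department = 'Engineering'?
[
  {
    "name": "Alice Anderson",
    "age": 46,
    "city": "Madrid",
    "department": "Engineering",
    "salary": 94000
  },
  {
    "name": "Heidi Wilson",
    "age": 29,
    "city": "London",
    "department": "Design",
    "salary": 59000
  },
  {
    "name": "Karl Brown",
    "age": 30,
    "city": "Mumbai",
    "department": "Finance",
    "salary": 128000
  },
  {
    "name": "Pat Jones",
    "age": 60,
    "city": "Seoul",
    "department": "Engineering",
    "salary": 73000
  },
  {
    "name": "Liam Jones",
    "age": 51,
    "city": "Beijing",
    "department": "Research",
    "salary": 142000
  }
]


Data: 5 records
Condition: department = 'Engineering'

Checking each record:
  Alice Anderson: Engineering MATCH
  Heidi Wilson: Design
  Karl Brown: Finance
  Pat Jones: Engineering MATCH
  Liam Jones: Research

Count: 2

2


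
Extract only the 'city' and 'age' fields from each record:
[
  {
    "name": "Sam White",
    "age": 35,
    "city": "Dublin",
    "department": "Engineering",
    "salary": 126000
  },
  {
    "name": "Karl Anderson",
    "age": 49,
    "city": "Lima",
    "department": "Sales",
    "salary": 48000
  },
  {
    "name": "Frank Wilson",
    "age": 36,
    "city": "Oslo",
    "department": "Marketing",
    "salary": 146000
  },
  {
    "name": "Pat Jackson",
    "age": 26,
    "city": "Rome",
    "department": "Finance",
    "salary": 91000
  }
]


Original: 4 records with fields: name, age, city, department, salary
Keep: ['city', 'age']
Drop: ['name', 'department', 'salary']
Result: 4 records, 2 fields each

[
  {
    "city": "Dublin",
    "age": 35
  },
  {
    "city": "Lima",
    "age": 49
  },
  {
    "city": "Oslo",
    "age": 36
  },
  {
    "city": "Rome",
    "age": 26
  }
]


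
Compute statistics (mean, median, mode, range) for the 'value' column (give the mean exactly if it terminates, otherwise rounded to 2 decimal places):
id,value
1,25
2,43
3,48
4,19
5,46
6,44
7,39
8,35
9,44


Data: [25, 43, 48, 19, 46, 44, 39, 35, 44]
Count: 9
Sum: 343
Mean: 343/9 ≈ 38.11 (rounded to 2 decimal places)
Sorted: [19, 25, 35, 39, 43, 44, 44, 46, 48]
Median: 43.0
Mode: 44 (2 times)
Range: 48 - 19 = 29
Min: 19, Max: 48

mean≈38.11, median=43.0, mode=44, range=29


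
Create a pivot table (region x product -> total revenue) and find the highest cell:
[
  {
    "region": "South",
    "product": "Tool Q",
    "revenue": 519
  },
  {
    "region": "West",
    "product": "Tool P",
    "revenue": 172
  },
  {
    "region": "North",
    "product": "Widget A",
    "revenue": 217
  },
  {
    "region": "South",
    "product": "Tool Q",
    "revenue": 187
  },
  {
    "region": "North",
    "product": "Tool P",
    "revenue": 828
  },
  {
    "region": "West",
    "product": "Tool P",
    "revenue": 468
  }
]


Pivot: region (rows) x product (columns) -> total revenue

     Tool P        Tool Q        Widget A    
North          828             0           217  
South            0           706             0  
West           640             0             0  

Highest: North / Tool P = $828

North / Tool P = $828


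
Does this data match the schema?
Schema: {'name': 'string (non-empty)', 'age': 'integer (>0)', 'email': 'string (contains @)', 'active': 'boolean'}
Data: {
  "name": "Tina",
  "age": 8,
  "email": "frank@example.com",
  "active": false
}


Validating each field against schema:
  name: OK (non-empty string)
  age: OK (positive integer)
  email: OK (string with @)
  active: OK (boolean)

Result: VALID

VALID


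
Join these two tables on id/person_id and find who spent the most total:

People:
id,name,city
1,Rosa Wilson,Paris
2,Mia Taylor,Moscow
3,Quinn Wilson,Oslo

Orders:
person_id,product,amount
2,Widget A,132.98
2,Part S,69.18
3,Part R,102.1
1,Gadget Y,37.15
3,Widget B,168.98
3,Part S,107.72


Join on: people.id = orders.person_id

Joined rows:
  Mia Taylor (Moscow) bought Widget A for $132.98
  Mia Taylor (Moscow) bought Part S for $69.18
  Quinn Wilson (Oslo) bought Part R for $102.1
  Rosa Wilson (Paris) bought Gadget Y for $37.15
  Quinn Wilson (Oslo) bought Widget B for $168.98
  Quinn Wilson (Oslo) bought Part S for $107.72

Total per person:
  Quinn Wilson: $378.80
  Mia Taylor: $202.16
  Rosa Wilson: $37.15

Top spender: Quinn Wilson ($378.80)

Quinn Wilson ($378.80)


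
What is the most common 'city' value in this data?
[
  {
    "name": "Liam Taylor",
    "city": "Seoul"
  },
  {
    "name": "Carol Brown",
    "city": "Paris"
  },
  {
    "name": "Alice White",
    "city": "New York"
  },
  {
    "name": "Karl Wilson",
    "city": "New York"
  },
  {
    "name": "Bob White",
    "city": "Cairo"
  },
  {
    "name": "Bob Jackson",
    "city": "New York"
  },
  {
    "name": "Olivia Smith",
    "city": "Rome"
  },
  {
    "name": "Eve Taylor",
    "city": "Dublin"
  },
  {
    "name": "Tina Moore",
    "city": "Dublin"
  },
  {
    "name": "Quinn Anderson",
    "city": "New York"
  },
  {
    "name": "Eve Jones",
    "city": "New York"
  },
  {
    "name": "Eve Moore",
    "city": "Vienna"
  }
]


Counting 'city' values across 12 records:

  New York: 5 #####
  Dublin: 2 ##
  Seoul: 1 #
  Paris: 1 #
  Cairo: 1 #
  Rome: 1 #
  Vienna: 1 #

Most common: New York (5 times)

New York (5 times)


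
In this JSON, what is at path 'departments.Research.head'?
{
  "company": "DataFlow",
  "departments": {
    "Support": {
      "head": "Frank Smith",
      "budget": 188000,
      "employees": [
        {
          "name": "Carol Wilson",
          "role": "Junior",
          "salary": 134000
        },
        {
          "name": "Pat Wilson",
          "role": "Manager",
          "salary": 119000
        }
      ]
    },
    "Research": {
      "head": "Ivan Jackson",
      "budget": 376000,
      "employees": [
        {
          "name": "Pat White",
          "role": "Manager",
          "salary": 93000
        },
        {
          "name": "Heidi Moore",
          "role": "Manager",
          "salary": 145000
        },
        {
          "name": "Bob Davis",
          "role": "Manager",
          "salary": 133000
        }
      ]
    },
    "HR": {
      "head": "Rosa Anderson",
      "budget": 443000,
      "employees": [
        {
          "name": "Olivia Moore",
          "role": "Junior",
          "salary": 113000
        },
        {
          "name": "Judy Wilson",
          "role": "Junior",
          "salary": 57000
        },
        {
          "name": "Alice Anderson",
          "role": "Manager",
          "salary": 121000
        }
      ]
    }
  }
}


Path: departments.Research.head

Navigate:
  -> departments
  -> Research
  -> head = 'Ivan Jackson'

Ivan Jackson


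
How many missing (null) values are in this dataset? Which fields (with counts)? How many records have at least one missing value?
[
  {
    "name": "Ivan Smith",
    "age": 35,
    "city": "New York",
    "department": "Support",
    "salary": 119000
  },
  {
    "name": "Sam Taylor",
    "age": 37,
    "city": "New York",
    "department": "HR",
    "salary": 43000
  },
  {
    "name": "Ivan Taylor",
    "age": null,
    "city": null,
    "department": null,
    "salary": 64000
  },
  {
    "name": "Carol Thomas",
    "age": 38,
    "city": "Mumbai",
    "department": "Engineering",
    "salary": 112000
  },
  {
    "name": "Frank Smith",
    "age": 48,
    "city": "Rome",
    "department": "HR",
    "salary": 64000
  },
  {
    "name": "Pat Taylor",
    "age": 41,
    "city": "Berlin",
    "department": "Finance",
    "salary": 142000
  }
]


Checking for missing (null) values in 6 records:

  Ivan Smith: complete
  Sam Taylor: complete
  Ivan Taylor: age, city, department
  Carol Thomas: complete
  Frank Smith: complete
  Pat Taylor: complete

Per field:
  name: 0 missing
  age: 1 missing
  city: 1 missing
  department: 1 missing
  salary: 0 missing

Total missing values: 3
Records with any missing: 1

3 missing values (age: 1, city: 1, department: 1); 1 incomplete records


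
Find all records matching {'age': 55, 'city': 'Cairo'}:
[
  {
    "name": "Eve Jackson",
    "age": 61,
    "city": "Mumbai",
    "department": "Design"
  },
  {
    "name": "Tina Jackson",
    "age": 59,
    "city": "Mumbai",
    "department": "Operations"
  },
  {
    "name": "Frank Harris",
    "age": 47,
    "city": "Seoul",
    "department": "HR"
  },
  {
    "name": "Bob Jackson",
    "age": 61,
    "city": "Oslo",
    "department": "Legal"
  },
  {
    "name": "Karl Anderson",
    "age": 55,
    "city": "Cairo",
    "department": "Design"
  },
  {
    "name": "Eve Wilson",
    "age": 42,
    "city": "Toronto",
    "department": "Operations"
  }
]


Search criteria: {'age': 55, 'city': 'Cairo'}

Checking 6 records:
  Eve Jackson: {age: 61, city: Mumbai}
  Tina Jackson: {age: 59, city: Mumbai}
  Frank Harris: {age: 47, city: Seoul}
  Bob Jackson: {age: 61, city: Oslo}
  Karl Anderson: {age: 55, city: Cairo} <-- MATCH
  Eve Wilson: {age: 42, city: Toronto}

Matches: ["Karl Anderson"]

["Karl Anderson"]


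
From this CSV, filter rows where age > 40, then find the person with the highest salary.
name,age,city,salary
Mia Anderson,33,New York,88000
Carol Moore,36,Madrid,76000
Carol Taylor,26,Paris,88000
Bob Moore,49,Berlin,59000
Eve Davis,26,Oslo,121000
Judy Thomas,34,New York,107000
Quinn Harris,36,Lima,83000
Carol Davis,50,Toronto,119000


Filter: age > 40
Sort by: salary (descending)

Filtered records (2):
  Carol Davis, age 50, salary $119000
  Bob Moore, age 49, salary $59000

Highest salary: Carol Davis ($119000)

Carol Davis


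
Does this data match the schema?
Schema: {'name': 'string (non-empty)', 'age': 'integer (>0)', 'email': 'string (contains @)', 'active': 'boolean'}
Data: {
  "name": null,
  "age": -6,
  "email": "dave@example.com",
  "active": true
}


Validating each field against schema:
  name: FAIL (null is not a string)
  age: FAIL (-6 is not > 0)
  email: OK (string with @)
  active: OK (boolean)

Result: INVALID (2 errors: name, age)

INVALID (2 errors: name, age)


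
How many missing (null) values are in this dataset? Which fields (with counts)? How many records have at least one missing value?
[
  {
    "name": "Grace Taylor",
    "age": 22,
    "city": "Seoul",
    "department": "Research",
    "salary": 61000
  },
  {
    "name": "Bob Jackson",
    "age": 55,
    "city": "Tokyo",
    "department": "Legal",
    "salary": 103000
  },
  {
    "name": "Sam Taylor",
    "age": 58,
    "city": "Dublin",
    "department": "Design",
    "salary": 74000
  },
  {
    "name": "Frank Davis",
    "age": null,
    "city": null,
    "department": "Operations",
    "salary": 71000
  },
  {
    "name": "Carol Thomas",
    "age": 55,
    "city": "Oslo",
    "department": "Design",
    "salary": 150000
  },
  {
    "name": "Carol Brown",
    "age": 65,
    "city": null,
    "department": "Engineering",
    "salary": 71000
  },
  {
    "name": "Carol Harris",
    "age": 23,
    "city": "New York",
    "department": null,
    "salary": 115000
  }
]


Checking for missing (null) values in 7 records:

  Grace Taylor: complete
  Bob Jackson: complete
  Sam Taylor: complete
  Frank Davis: age, city
  Carol Thomas: complete
  Carol Brown: city
  Carol Harris: department

Per field:
  name: 0 missing
  age: 1 missing
  city: 2 missing
  department: 1 missing
  salary: 0 missing

Total missing values: 4
Records with any missing: 3

4 missing values (age: 1, city: 2, department: 1); 3 incomplete records


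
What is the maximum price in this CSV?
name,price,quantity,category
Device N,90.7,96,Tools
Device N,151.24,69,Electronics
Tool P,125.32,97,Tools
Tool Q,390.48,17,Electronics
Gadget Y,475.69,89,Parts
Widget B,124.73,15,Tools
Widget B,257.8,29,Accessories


Computing maximum price:
Values: [90.7, 151.24, 125.32, 390.48, 475.69, 124.73, 257.8]
Max = 475.69

475.69


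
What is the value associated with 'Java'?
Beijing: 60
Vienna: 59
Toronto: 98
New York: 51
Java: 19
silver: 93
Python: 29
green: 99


Looking up key 'Java'
Value: 19

19


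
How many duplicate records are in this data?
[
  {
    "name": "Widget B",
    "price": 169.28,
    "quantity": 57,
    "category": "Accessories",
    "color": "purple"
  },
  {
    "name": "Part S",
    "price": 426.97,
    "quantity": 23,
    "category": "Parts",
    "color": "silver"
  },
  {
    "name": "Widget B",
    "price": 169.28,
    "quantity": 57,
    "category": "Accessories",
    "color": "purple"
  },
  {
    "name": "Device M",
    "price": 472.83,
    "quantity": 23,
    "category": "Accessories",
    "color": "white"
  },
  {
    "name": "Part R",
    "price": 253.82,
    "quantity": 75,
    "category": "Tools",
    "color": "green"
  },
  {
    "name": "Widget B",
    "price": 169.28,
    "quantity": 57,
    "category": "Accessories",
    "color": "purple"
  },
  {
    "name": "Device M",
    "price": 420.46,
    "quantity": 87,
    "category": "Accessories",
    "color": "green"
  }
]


Checking 7 records for duplicates:

  Row 1: Widget B ($169.28, qty 57)
  Row 2: Part S ($426.97, qty 23)
  Row 3: Widget B ($169.28, qty 57) <-- DUPLICATE
  Row 4: Device M ($472.83, qty 23)
  Row 5: Part R ($253.82, qty 75)
  Row 6: Widget B ($169.28, qty 57) <-- DUPLICATE
  Row 7: Device M ($420.46, qty 87)

Duplicates found: 2
Unique records: 5

2 duplicates, 5 unique


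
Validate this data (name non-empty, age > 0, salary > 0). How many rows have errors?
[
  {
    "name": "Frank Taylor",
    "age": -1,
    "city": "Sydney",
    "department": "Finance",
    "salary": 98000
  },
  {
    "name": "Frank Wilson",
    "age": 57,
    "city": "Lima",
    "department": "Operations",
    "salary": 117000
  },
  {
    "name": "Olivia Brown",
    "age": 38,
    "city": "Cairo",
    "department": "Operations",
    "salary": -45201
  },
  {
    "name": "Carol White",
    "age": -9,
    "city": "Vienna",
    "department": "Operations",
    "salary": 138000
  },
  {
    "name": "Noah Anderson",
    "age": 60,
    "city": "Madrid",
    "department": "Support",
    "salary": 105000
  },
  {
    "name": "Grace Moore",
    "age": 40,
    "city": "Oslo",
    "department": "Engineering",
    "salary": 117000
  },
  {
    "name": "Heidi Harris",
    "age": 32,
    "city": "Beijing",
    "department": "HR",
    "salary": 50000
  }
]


Validating 7 records:
Rules: name non-empty, age > 0, salary > 0

  Row 1 (Frank Taylor): negative age: -1
  Row 2 (Frank Wilson): OK
  Row 3 (Olivia Brown): negative salary: -45201
  Row 4 (Carol White): negative age: -9
  Row 5 (Noah Anderson): OK
  Row 6 (Grace Moore): OK
  Row 7 (Heidi Harris): OK

Total errors: 3

3 errors


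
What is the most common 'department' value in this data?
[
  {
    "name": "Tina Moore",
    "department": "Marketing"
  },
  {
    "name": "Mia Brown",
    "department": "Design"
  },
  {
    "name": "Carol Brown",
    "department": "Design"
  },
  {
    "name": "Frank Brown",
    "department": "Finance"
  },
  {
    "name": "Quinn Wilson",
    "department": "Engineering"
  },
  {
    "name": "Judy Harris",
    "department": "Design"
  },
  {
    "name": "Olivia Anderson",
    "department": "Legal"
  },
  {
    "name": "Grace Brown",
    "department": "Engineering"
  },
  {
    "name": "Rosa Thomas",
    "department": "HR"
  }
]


Counting 'department' values across 9 records:

  Design: 3 ###
  Engineering: 2 ##
  Marketing: 1 #
  Finance: 1 #
  Legal: 1 #
  HR: 1 #

Most common: Design (3 times)

Design (3 times)


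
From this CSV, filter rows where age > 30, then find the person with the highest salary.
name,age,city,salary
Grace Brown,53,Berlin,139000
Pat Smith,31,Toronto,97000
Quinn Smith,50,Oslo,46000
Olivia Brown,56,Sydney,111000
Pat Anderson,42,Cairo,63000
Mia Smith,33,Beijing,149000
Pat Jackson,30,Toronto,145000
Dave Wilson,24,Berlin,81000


Filter: age > 30
Sort by: salary (descending)

Filtered records (6):
  Mia Smith, age 33, salary $149000
  Grace Brown, age 53, salary $139000
  Olivia Brown, age 56, salary $111000
  Pat Smith, age 31, salary $97000
  Pat Anderson, age 42, salary $63000
  Quinn Smith, age 50, salary $46000

Highest salary: Mia Smith ($149000)

Mia Smith


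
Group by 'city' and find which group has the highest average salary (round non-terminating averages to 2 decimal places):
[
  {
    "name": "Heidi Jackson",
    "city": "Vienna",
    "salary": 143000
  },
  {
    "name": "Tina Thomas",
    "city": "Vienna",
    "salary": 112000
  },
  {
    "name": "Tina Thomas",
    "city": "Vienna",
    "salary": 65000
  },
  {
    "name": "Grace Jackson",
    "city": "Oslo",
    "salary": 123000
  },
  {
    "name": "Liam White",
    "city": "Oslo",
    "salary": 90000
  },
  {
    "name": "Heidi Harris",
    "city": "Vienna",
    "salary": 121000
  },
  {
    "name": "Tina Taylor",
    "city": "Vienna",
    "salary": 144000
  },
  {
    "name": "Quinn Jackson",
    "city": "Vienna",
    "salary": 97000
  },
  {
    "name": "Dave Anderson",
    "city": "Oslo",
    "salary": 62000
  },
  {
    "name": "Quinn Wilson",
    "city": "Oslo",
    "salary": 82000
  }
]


Group by: city

Groups:
  Oslo: 4 people, avg salary = 357000/4 = $89250
  Vienna: 6 people, avg salary = 682000/6 ≈ $113666.67

Highest average salary: Vienna (≈$113666.67)

Vienna (≈$113666.67)
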